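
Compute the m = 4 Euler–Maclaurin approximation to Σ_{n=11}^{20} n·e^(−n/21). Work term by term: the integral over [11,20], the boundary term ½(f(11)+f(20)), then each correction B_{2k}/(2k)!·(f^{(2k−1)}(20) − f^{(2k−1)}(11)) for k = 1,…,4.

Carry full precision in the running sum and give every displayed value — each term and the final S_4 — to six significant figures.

S_4 ≈ 72.9003

Integral: ∫_11^20 x·e^(−x/21) dx = 65.8066.
Boundary: ½(f(11) + f(20)) = ½(6.51486 + 7.71643) = 7.11564.
Running total after boundary: 72.9222.
Correction k=1: B_{2}/2! · (f^{(1)}(20) − f^{(1)}(11)) = 1/12 · (0.0183724 − 0.282029) = -0.0219713.
Running total after k=1: 72.9003.
Correction k=2: B_{4}/4! · (f^{(3)}(20) − f^{(3)}(11)) = −1/720 · (0.00179142 − 0.00332551) = 2.13068e-06.
Running total after k=2: 72.9003.
Correction k=3: B_{6}/6! · (f^{(5)}(20) − f^{(5)}(11)) = 1/30240 · (8.02987e-06 − 1.36315e-05) = -1.85239e-10.
Running total after k=3: 72.9003.
Correction k=4: B_{8}/8! · (f^{(7)}(20) − f^{(7)}(11)) = −1/1209600 · (2.72054e-08 − 4.47215e-08) = 1.44809e-14.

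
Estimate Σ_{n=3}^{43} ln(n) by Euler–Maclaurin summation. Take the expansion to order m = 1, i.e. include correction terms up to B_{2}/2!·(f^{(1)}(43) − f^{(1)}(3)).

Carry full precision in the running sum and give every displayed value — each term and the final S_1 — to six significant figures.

Integral: ∫_3^43 ln(x) dx = 118.436.
Boundary: ½(f(3) + f(43)) = ½(1.09861 + 3.76120) = 2.42991.
So far: 120.866.
Correction k=1: B_{2}/2! · (f^{(1)}(43) − f^{(1)}(3)) = 1/12 · (0.0232558 − 0.333333) = -0.0258398.

S_1 ≈ 120.840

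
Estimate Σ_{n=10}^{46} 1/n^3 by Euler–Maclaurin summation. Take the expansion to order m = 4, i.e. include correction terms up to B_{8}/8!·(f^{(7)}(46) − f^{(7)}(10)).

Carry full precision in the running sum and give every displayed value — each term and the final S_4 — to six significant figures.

Integral: ∫_10^46 1/x^3 dx = 0.00476371.
½[f(10) + f(46)] = ½[0.00100000 + 1.02737e-05] = 0.000505137.
Running total after boundary: 0.00526884.
k=1: B_{2}/(2)! × [f^{(1)}(46) − f^{(1)}(10)] = 1/12 × (-6.70023e-07 − (-0.000300000)) = 2.49442e-05.
Running total after k=1: 0.00529379.
k=2: B_{4}/(4)! × [f^{(3)}(46) − f^{(3)}(10)] = −1/720 × (-6.33292e-09 − (-6.00000e-05)) = -8.33245e-08.
Running total after k=2: 0.00529370.
k=3: B_{6}/(6)! × [f^{(5)}(46) − f^{(5)}(10)] = 1/30240 × (-1.25701e-10 − (-2.52000e-05)) = 8.33329e-10.
Running total after k=3: 0.00529370.
k=4: B_{8}/(8)! × [f^{(7)}(46) − f^{(7)}(10)] = −1/1209600 × (-4.27715e-12 − (-1.81440e-05)) = -1.50000e-11.

S_4 ≈ 0.00529370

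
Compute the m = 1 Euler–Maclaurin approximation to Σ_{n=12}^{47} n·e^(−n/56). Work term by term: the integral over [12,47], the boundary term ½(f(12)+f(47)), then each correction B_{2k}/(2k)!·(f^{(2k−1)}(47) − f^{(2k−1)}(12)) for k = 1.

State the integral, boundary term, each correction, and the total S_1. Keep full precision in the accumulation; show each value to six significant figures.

The integral term ∫_12^47 x·e^(−x/56) dx = 581.619.
Endpoint term: (f(12) + f(47))/2 = (9.68541 + 20.3049)/2 = 14.9952.
Integral + boundary = 596.614.
Order-1 term: 1/12 · (0.0694316 − 0.634164) = -0.0470610.

S_1 ≈ 596.567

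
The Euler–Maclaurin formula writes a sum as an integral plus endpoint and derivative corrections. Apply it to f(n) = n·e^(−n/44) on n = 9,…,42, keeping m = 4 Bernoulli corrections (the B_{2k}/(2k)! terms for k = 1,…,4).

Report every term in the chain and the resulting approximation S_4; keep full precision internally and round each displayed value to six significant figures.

∫_9^42 x·e^(−x/44) dx evaluates to 443.830.
½[f(9) + f(42)] = ½[7.33516 + 16.1695] = 11.7523.
So far: 455.582.
k=1: B_{2}/(2)! × [f^{(1)}(42) − f^{(1)}(9)] = 1/12 × (0.0174994 − 0.648310) = -0.0525675.
Running total after k=1: 455.530.
k=2: B_{4}/(4)! × [f^{(3)}(42) − f^{(3)}(9)] = −1/720 × (0.000406753 − 0.00117683) = 1.06955e-06.
Running total after k=2: 455.530.
k=3: B_{6}/(6)! × [f^{(5)}(42) − f^{(5)}(9)] = 1/30240 × (4.15530e-07 − 1.04276e-06) = -2.07419e-11.
Running total after k=3: 455.530.
k=4: B_{8}/(8)! × [f^{(7)}(42) − f^{(7)}(9)] = −1/1209600 × (3.20744e-10 − 7.63255e-10) = 3.65832e-16.

S_4 ≈ 455.530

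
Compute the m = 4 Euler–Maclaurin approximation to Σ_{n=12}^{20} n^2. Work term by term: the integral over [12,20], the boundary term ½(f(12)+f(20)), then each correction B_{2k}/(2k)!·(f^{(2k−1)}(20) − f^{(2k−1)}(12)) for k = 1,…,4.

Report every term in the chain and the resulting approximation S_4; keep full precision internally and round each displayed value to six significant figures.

S_4 ≈ 2364.00

The integral term ∫_12^20 x^2 dx = 2090.67.
½[f(12) + f(20)] = ½[144.000 + 400.000] = 272.000.
So far: 2362.67.
k=1: B_{2}/(2)! × [f^{(1)}(20) − f^{(1)}(12)] = 1/12 × (40.0000 − 24.0000) = 1.33333.
Partial sum through k=1: 2364.00.
k=2: B_{4}/(4)! × [f^{(3)}(20) − f^{(3)}(12)] = −1/720 × (0.00000 − 0.00000) = 0.00000.
Partial sum through k=2: 2364.00.
k=3: B_{6}/(6)! × [f^{(5)}(20) − f^{(5)}(12)] = 1/30240 × (0.00000 − 0.00000) = 0.00000.
Partial sum through k=3: 2364.00.
k=4: B_{8}/(8)! × [f^{(7)}(20) − f^{(7)}(12)] = −1/1209600 × (0.00000 − 0.00000) = 0.00000.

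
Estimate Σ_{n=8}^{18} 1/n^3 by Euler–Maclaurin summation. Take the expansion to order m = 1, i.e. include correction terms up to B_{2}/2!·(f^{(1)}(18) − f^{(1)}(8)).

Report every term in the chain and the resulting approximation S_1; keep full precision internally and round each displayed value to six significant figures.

S_1 ≈ 0.00739024

The integral term ∫_8^18 1/x^3 dx = 0.00626929.
Endpoint term: (f(8) + f(18))/2 = (0.00195312 + 0.000171468)/2 = 0.00106230.
Integral + boundary = 0.00733159.
Order-1 term: 1/12 · (-2.85780e-05 − (-0.000732422)) = 5.86537e-05.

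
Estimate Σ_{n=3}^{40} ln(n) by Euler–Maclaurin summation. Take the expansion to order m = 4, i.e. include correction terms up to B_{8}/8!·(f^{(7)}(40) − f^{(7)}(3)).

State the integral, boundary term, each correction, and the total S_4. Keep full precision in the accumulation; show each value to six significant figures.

∫_3^40 ln(x) dx evaluates to 107.259.
Boundary: ½(f(3) + f(40)) = ½(1.09861 + 3.68888) = 2.39375.
Running total after boundary: 109.653.
Correction k=1: B_{2}/2! · (f^{(1)}(40) − f^{(1)}(3)) = 1/12 · (0.0250000 − 0.333333) = -0.0256944.
After k=1: 109.627.
Correction k=2: B_{4}/4! · (f^{(3)}(40) − f^{(3)}(3)) = −1/720 · (3.12500e-05 − 0.0740741) = 0.000102837.
After k=2: 109.627.
Correction k=3: B_{6}/6! · (f^{(5)}(40) − f^{(5)}(3)) = 1/30240 · (2.34375e-07 − 0.0987654) = -3.26604e-06.
After k=3: 109.627.
Correction k=4: B_{8}/8! · (f^{(7)}(40) − f^{(7)}(3)) = −1/1209600 · (4.39453e-09 − 0.329218) = 2.72171e-07.

S_4 ≈ 109.627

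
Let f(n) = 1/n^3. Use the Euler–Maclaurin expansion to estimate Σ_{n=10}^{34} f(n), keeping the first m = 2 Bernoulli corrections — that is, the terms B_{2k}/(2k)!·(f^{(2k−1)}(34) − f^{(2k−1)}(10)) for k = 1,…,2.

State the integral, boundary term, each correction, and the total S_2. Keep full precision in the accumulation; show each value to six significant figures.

∫_10^34 1/x^3 dx evaluates to 0.00456747.
Boundary: ½(f(10) + f(34)) = ½(0.00100000 + 2.54427e-05) = 0.000512721.
Running total after boundary: 0.00508020.
k=1: B_{2}/(2)! × [f^{(1)}(34) − f^{(1)}(10)] = 1/12 × (-2.24494e-06 − (-0.000300000)) = 2.48129e-05.
Running total after k=1: 0.00510501.
k=2: B_{4}/(4)! × [f^{(3)}(34) − f^{(3)}(10)] = −1/720 × (-3.88399e-08 − (-6.00000e-05)) = -8.32794e-08.

S_2 ≈ 0.00510493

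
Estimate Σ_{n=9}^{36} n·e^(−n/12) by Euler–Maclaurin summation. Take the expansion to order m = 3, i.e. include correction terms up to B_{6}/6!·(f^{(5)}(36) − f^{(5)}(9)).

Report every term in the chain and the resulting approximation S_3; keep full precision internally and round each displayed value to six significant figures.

S_3 ≈ 93.3627

The integral term ∫_9^36 x·e^(−x/12) dx = 90.3590.
½[f(9) + f(36)] = ½[4.25130 + 1.79233] = 3.02182.
So far: 93.3808.
Order-1 term: 1/12 · (-0.0995741 − 0.118092) = -0.0181388.
Partial sum through k=1: 93.3627.
Order-2 term: −1/720 · (0.00000 − 0.00738073) = 1.02510e-05.
Partial sum through k=2: 93.3627.
Order-3 term: 1/30240 · (4.80199e-06 − 9.68151e-05) = -3.04276e-09.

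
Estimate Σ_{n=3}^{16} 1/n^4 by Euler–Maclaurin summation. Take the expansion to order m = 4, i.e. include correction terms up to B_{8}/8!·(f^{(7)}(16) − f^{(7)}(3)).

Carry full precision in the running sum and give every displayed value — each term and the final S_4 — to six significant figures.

Integral: ∫_3^16 1/x^4 dx = 0.0122643.
Boundary: ½(f(3) + f(16)) = ½(0.0123457 + 1.52588e-05) = 0.00618047.
Running total after boundary: 0.0184448.
Correction k=1: B_{2}/2! · (f^{(1)}(16) − f^{(1)}(3)) = 1/12 · (-3.81470e-06 − (-0.0164609)) = 0.00137142.
Running total after k=1: 0.0198162.
Correction k=2: B_{4}/4! · (f^{(3)}(16) − f^{(3)}(3)) = −1/720 · (-4.47035e-07 − (-0.0548697)) = -7.62073e-05.
Running total after k=2: 0.0197400.
Correction k=3: B_{6}/6! · (f^{(5)}(16) − f^{(5)}(3)) = 1/30240 · (-9.77889e-08 − (-0.341411)) = 1.12901e-05.
Running total after k=3: 0.0197513.
Correction k=4: B_{8}/8! · (f^{(7)}(16) − f^{(7)}(3)) = −1/1209600 · (-3.43789e-08 − (-3.41411)) = -2.82251e-06.

S_4 ≈ 0.0197485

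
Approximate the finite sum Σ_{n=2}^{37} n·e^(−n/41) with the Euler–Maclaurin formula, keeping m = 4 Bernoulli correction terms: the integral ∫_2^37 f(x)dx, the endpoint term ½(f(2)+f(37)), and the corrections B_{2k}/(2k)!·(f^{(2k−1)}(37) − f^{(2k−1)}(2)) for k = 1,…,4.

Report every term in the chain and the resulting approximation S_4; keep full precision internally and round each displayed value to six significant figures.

∫_2^37 x·e^(−x/41) dx evaluates to 382.021.
½[f(2) + f(37)] = ½[1.90478 + 15.0064] = 8.45561.
Integral + boundary = 390.477.
k=1: B_{2}/(2)! × [f^{(1)}(37) − f^{(1)}(2)] = 1/12 × (0.0395687 − 0.905932) = -0.0721970.
After k=1: 390.405.
k=2: B_{4}/(4)! × [f^{(3)}(37) − f^{(3)}(2)] = −1/720 × (0.000506084 − 0.00167205) = 1.61939e-06.
After k=2: 390.405.
k=3: B_{6}/(6)! × [f^{(5)}(37) − f^{(5)}(2)] = 1/30240 × (5.88120e-07 − 1.66875e-06) = -3.57352e-11.
After k=3: 390.405.
k=4: B_{8}/(8)! × [f^{(7)}(37) − f^{(7)}(2)] = −1/1209600 × (5.20629e-10 − 1.39371e-09) = 7.21794e-16.

S_4 ≈ 390.405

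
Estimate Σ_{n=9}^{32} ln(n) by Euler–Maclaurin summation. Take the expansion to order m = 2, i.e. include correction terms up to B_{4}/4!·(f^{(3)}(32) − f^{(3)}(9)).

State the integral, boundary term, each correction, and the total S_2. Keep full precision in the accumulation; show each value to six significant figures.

S_2 ≈ 70.9534

Integral: ∫_9^32 ln(x) dx = 68.1285.
Endpoint term: (f(9) + f(32))/2 = (2.19722 + 3.46574)/2 = 2.83148.
Running total after boundary: 70.9600.
k=1: B_{2}/(2)! × [f^{(1)}(32) − f^{(1)}(9)] = 1/12 × (0.0312500 − 0.111111) = -0.00665509.
Running total after k=1: 70.9534.
k=2: B_{4}/(4)! × [f^{(3)}(32) − f^{(3)}(9)] = −1/720 × (6.10352e-05 − 0.00274348) = 3.72562e-06.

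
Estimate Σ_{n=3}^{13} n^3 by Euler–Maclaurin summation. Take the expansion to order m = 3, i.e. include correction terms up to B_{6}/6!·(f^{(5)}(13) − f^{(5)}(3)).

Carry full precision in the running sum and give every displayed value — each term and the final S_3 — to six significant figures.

S_3 ≈ 8272.00

The integral term ∫_3^13 x^3 dx = 7120.00.
Boundary: ½(f(3) + f(13)) = ½(27.0000 + 2197.00) = 1112.00.
So far: 8232.00.
Order-1 term: 1/12 · (507.000 − 27.0000) = 40.0000.
Partial sum through k=1: 8272.00.
Order-2 term: −1/720 · (6.00000 − 6.00000) = 0.00000.
Partial sum through k=2: 8272.00.
Order-3 term: 1/30240 · (0.00000 − 0.00000) = 0.00000.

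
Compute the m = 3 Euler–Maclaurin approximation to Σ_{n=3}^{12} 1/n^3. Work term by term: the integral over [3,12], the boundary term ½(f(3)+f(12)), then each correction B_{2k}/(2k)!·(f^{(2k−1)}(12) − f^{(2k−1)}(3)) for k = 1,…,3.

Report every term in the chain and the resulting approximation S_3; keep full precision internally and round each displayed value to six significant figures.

Integral: ∫_3^12 1/x^3 dx = 0.0520833.
Endpoint term: (f(3) + f(12))/2 = (0.0370370 + 0.000578704)/2 = 0.0188079.
So far: 0.0708912.
Correction k=1: B_{2}/2! · (f^{(1)}(12) − f^{(1)}(3)) = 1/12 · (-0.000144676 − (-0.0370370)) = 0.00307436.
Partial sum through k=1: 0.0739656.
Correction k=2: B_{4}/4! · (f^{(3)}(12) − f^{(3)}(3)) = −1/720 · (-2.00939e-05 − (-0.0823045)) = -0.000114284.
Partial sum through k=2: 0.0738513.
Correction k=3: B_{6}/6! · (f^{(5)}(12) − f^{(5)}(3)) = 1/30240 · (-5.86071e-06 − (-0.384088)) = 1.27011e-05.

S_3 ≈ 0.0738640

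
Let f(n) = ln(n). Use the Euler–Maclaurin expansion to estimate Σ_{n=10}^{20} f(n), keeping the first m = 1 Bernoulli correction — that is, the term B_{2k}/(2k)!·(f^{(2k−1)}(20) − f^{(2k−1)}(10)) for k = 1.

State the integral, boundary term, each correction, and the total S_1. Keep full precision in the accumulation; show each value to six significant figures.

Integral: ∫_10^20 ln(x) dx = 26.8888.
½[f(10) + f(20)] = ½[2.30259 + 2.99573] = 2.64916.
Running total after boundary: 29.5380.
k=1: B_{2}/(2)! × [f^{(1)}(20) − f^{(1)}(10)] = 1/12 × (0.0500000 − 0.100000) = -0.00416667.

S_1 ≈ 29.5338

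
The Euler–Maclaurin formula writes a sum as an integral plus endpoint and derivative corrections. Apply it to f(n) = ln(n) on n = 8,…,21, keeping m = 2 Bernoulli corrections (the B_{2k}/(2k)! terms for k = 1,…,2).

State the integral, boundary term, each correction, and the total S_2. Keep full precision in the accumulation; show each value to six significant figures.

The integral term ∫_8^21 ln(x) dx = 34.2994.
Boundary: ½(f(8) + f(21)) = ½(2.07944 + 3.04452) = 2.56198.
So far: 36.8614.
Order-1 term: 1/12 · (0.0476190 − 0.125000) = -0.00644841.
Partial sum through k=1: 36.8550.
Order-2 term: −1/720 · (0.000215959 − 0.00390625) = 5.12540e-06.

S_2 ≈ 36.8550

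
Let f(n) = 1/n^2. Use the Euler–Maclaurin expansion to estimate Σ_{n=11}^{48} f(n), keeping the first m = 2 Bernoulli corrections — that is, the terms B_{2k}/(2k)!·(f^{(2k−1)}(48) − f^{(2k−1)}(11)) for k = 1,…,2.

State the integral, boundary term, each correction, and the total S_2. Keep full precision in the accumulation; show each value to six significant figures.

Integral: ∫_11^48 1/x^2 dx = 0.0700758.
½[f(11) + f(48)] = ½[0.00826446 + 0.000434028] = 0.00434925.
Running total after boundary: 0.0744250.
Order-1 term: 1/12 · (-1.80845e-05 − (-0.00150263)) = 0.000123712.
Partial sum through k=1: 0.0745487.
Order-2 term: −1/720 · (-9.41901e-08 − (-0.000149021)) = -2.06843e-07.

S_2 ≈ 0.0745485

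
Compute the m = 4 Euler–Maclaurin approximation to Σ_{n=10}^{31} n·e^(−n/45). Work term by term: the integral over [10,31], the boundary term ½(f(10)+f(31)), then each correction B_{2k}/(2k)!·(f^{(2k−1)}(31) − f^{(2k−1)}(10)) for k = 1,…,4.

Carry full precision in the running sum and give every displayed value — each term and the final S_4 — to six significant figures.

∫_10^31 x·e^(−x/45) dx evaluates to 264.528.
½[f(10) + f(31)] = ½[8.00737 + 15.5661] = 11.7868.
Integral + boundary = 276.315.
Correction k=1: B_{2}/2! · (f^{(1)}(31) − f^{(1)}(10)) = 1/12 · (0.156219 − 0.622796) = -0.0388814.
Running total after k=1: 276.276.
Correction k=2: B_{4}/4! · (f^{(3)}(31) − f^{(3)}(10)) = −1/720 · (0.000573080 − 0.00109841) = 7.29619e-07.
Running total after k=2: 276.276.
Correction k=3: B_{6}/6! · (f^{(5)}(31) − f^{(5)}(10)) = 1/30240 · (5.27908e-07 − 9.32966e-07) = -1.33948e-11.
Running total after k=3: 276.276.
Correction k=4: B_{8}/8! · (f^{(7)}(31) − f^{(7)}(10)) = −1/1209600 · (3.81637e-10 − 6.53585e-10) = 2.24825e-16.

S_4 ≈ 276.276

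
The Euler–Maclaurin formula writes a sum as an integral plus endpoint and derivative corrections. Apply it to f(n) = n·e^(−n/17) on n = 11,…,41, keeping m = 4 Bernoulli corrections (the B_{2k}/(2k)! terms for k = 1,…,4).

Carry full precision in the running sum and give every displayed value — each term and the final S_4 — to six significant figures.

S_4 ≈ 165.516

Integral: ∫_11^41 x·e^(−x/17) dx = 160.824.
Boundary: ½(f(11) + f(41)) = ½(5.75942 + 3.67593) = 4.71768.
Integral + boundary = 165.542.
Correction k=1: B_{2}/2! · (f^{(1)}(41) − f^{(1)}(11)) = 1/12 · (-0.126574 − 0.184794) = -0.0259474.
Running total after k=1: 165.516.
Correction k=2: B_{4}/4! · (f^{(3)}(41) − f^{(3)}(11)) = −1/720 · (0.000182489 − 0.00426284) = 5.66716e-06.
Running total after k=2: 165.516.
Correction k=3: B_{6}/6! · (f^{(5)}(41) − f^{(5)}(11)) = 1/30240 · (2.77838e-06 − 2.72881e-05) = -8.10506e-10.
Running total after k=3: 165.516.
Correction k=4: B_{8}/8! · (f^{(7)}(41) − f^{(7)}(11)) = −1/1209600 · (1.70426e-08 − 1.37806e-07) = 9.98372e-14.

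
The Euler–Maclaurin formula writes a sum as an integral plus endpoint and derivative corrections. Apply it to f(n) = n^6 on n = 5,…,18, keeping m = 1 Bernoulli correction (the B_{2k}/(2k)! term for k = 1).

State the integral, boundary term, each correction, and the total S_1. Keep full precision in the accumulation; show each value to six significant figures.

Integral: ∫_5^18 x^6 dx = 8.74488e+07.
½[f(5) + f(18)] = ½[15625.0 + 3.40122e+07] = 1.70139e+07.
So far: 1.04463e+08.
Order-1 term: 1/12 · (1.13374e+07 − 18750.0) = 943222.

S_1 ≈ 1.05406e+08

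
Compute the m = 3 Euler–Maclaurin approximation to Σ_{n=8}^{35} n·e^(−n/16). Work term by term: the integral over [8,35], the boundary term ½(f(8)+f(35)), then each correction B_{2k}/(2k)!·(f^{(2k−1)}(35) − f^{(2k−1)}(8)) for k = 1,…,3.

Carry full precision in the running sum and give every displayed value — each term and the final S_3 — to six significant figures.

∫_8^35 x·e^(−x/16) dx evaluates to 141.355.
Boundary: ½(f(8) + f(35)) = ½(4.85225 + 3.92689) = 4.38957.
Running total after boundary: 145.745.
Correction k=1: B_{2}/2! · (f^{(1)}(35) − f^{(1)}(8)) = 1/12 · (-0.133234 − 0.303265) = -0.0363749.
After k=1: 145.708.
Correction k=2: B_{4}/4! · (f^{(3)}(35) − f^{(3)}(8)) = −1/720 · (0.000356094 − 0.00592315) = 7.73202e-06.
After k=2: 145.708.
Correction k=3: B_{6}/6! · (f^{(5)}(35) − f^{(5)}(8)) = 1/30240 · (4.81497e-06 − 4.16472e-05) = -1.21800e-09.

S_3 ≈ 145.708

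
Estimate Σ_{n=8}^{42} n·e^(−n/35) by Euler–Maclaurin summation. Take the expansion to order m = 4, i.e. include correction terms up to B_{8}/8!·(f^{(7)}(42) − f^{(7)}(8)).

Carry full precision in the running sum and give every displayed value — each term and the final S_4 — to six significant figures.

S_4 ≈ 395.216

The integral term ∫_8^42 x·e^(−x/35) dx = 385.764.
Endpoint term: (f(8) + f(42))/2 = (6.36536 + 12.6502)/2 = 9.50776.
So far: 395.272.
k=1: B_{2}/(2)! × [f^{(1)}(42) − f^{(1)}(8)] = 1/12 × (-0.0602388 − 0.613802) = -0.0561701.
Partial sum through k=1: 395.216.
k=2: B_{4}/(4)! × [f^{(3)}(42) − f^{(3)}(8)] = −1/720 × (0.000442571 − 0.00180012) = 1.88548e-06.
Partial sum through k=2: 395.216.
k=3: B_{6}/(6)! × [f^{(5)}(42) − f^{(5)}(8)] = 1/30240 × (7.62708e-07 − 2.52993e-06) = -5.84400e-11.
Partial sum through k=3: 395.216.
k=4: B_{8}/(8)! × [f^{(7)}(42) − f^{(7)}(8)] = −1/1209600 × (9.50312e-10 − 2.93093e-09) = 1.63741e-15.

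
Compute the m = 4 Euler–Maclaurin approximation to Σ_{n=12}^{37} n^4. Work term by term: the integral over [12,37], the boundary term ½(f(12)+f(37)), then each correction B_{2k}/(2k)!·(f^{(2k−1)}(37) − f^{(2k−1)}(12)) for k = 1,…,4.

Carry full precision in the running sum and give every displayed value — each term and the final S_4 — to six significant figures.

S_4 ≈ 1.47828e+07

The integral term ∫_12^37 x^4 dx = 1.38190e+07.
½[f(12) + f(37)] = ½[20736.0 + 1.87416e+06] = 947448.
Running total after boundary: 1.47665e+07.
Order-1 term: 1/12 · (202612 − 6912.00) = 16308.3.
Partial sum through k=1: 1.47828e+07.
Order-2 term: −1/720 · (888.000 − 288.000) = -0.833333.
Partial sum through k=2: 1.47828e+07.
Order-3 term: 1/30240 · (0.00000 − 0.00000) = 0.00000.
Partial sum through k=3: 1.47828e+07.
Order-4 term: −1/1209600 · (0.00000 − 0.00000) = 0.00000.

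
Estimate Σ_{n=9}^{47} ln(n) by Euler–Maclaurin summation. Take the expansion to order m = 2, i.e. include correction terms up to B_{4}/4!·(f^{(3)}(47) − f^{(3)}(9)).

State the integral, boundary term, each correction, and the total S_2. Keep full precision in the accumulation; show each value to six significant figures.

S_2 ≈ 126.198

∫_9^47 ln(x) dx evaluates to 123.182.
Endpoint term: (f(9) + f(47))/2 = (2.19722 + 3.85015)/2 = 3.02369.
So far: 126.206.
Correction k=1: B_{2}/2! · (f^{(1)}(47) − f^{(1)}(9)) = 1/12 · (0.0212766 − 0.111111) = -0.00748621.
Partial sum through k=1: 126.198.
Correction k=2: B_{4}/4! · (f^{(3)}(47) − f^{(3)}(9)) = −1/720 · (1.92636e-05 − 0.00274348) = 3.78364e-06.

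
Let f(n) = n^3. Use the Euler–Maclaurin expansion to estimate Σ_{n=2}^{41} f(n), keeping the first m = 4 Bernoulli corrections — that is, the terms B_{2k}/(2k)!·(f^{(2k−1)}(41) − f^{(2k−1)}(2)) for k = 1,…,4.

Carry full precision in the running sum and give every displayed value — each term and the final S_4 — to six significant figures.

∫_2^41 x^3 dx evaluates to 706436.
½[f(2) + f(41)] = ½[8.00000 + 68921.0] = 34464.5.
So far: 740901.
Order-1 term: 1/12 · (5043.00 − 12.0000) = 419.250.
Running total after k=1: 741320.
Order-2 term: −1/720 · (6.00000 − 6.00000) = 0.00000.
Running total after k=2: 741320.
Order-3 term: 1/30240 · (0.00000 − 0.00000) = 0.00000.
Running total after k=3: 741320.
Order-4 term: −1/1209600 · (0.00000 − 0.00000) = 0.00000.

S_4 ≈ 741320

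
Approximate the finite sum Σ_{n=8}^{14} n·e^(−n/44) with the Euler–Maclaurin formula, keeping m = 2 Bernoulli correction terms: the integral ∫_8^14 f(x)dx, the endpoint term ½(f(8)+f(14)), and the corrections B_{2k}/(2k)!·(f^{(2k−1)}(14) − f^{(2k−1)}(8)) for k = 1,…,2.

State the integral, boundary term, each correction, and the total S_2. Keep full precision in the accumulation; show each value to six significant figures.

Integral: ∫_8^14 x·e^(−x/44) dx = 51.1219.
½[f(8) + f(14)] = ½[6.67002 + 10.1846] = 8.42731.
So far: 59.5492.
Order-1 term: 1/12 · (0.496003 − 0.682161) = -0.0155132.
Partial sum through k=1: 59.5337.
Order-2 term: −1/720 · (0.00100772 − 0.00121367) = 2.86045e-07.

S_2 ≈ 59.5337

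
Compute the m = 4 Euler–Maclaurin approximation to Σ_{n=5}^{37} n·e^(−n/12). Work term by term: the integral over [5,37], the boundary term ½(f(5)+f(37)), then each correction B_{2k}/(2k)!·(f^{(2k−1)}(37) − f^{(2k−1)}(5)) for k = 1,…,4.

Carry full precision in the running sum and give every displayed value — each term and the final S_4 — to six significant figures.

∫_5^37 x·e^(−x/12) dx evaluates to 107.551.
½[f(5) + f(37)] = ½[3.29620 + 1.69483] = 2.49552.
Running total after boundary: 110.046.
Order-1 term: 1/12 · (-0.0954298 − 0.384557) = -0.0399989.
After k=1: 110.006.
Order-2 term: −1/720 · (-2.65083e-05 − 0.0118267) = 1.64627e-05.
After k=2: 110.007.
Order-3 term: 1/30240 · (4.23396e-06 − 0.000145714) = -4.67856e-09.
After k=3: 110.007.
Order-4 term: −1/1209600 · (6.00834e-08 − 1.45346e-06) = 1.15193e-12.

S_4 ≈ 110.007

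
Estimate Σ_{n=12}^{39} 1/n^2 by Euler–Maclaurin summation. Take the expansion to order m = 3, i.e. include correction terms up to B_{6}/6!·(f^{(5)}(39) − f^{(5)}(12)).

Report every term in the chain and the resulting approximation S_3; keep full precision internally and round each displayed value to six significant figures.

∫_12^39 1/x^2 dx evaluates to 0.0576923.
Endpoint term: (f(12) + f(39))/2 = (0.00694444 + 0.000657462)/2 = 0.00380095.
Running total after boundary: 0.0614933.
Correction k=1: B_{2}/2! · (f^{(1)}(39) − f^{(1)}(12)) = 1/12 · (-3.37160e-05 − (-0.00115741)) = 9.36409e-05.
Running total after k=1: 0.0615869.
Correction k=2: B_{4}/4! · (f^{(3)}(39) − f^{(3)}(12)) = −1/720 · (-2.66004e-07 − (-9.64506e-05)) = -1.33590e-07.
Running total after k=2: 0.0615868.
Correction k=3: B_{6}/6! · (f^{(5)}(39) − f^{(5)}(12)) = 1/30240 · (-5.24663e-09 − (-2.00939e-05)) = 6.64307e-10.

S_3 ≈ 0.0615868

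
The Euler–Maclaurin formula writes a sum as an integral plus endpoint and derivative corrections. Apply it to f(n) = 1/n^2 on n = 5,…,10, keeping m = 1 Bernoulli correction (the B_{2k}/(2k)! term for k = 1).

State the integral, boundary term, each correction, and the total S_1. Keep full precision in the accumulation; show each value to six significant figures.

Integral: ∫_5^10 1/x^2 dx = 0.100000.
Endpoint term: (f(5) + f(10))/2 = (0.0400000 + 0.0100000)/2 = 0.0250000.
Integral + boundary = 0.125000.
Correction k=1: B_{2}/2! · (f^{(1)}(10) − f^{(1)}(5)) = 1/12 · (-0.00200000 − (-0.0160000)) = 0.00116667.

S_1 ≈ 0.126167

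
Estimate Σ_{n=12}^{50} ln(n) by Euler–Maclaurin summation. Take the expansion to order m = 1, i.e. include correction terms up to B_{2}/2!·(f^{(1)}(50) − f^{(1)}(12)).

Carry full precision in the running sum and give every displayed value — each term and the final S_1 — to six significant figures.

The integral term ∫_12^50 ln(x) dx = 127.782.
Endpoint term: (f(12) + f(50))/2 = (2.48491 + 3.91202)/2 = 3.19846.
So far: 130.981.
Order-1 term: 1/12 · (0.0200000 − 0.0833333) = -0.00527778.

S_1 ≈ 130.975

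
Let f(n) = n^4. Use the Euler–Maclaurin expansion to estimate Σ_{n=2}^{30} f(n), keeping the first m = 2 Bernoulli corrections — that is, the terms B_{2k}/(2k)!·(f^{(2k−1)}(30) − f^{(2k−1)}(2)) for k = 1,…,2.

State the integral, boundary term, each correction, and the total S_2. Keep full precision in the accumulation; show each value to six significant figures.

S_2 ≈ 5.27400e+06

Integral: ∫_2^30 x^4 dx = 4.85999e+06.
½[f(2) + f(30)] = ½[16.0000 + 810000] = 405008.
Running total after boundary: 5.26500e+06.
Correction k=1: B_{2}/2! · (f^{(1)}(30) − f^{(1)}(2)) = 1/12 · (108000 − 32.0000) = 8997.33.
After k=1: 5.27400e+06.
Correction k=2: B_{4}/4! · (f^{(3)}(30) − f^{(3)}(2)) = −1/720 · (720.000 − 48.0000) = -0.933333.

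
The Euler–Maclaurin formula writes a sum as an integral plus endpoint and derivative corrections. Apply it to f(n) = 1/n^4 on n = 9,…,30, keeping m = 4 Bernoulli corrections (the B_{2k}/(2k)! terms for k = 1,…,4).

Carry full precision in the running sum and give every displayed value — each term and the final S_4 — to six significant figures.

S_4 ≈ 0.000527324

The integral term ∫_9^30 1/x^4 dx = 0.000444902.
Boundary: ½(f(9) + f(30)) = ½(0.000152416 + 1.23457e-06) = 7.68252e-05.
So far: 0.000521727.
Order-1 term: 1/12 · (-1.64609e-07 − (-6.77404e-05)) = 5.63131e-06.
Running total after k=1: 0.000527358.
Order-2 term: −1/720 · (-5.48697e-09 − (-2.50890e-05)) = -3.48382e-08.
Running total after k=2: 0.000527323.
Order-3 term: 1/30240 · (-3.41411e-10 − (-1.73455e-05)) = 5.73583e-10.
Running total after k=3: 0.000527324.
Order-4 term: −1/1209600 · (-3.41411e-11 − (-1.92728e-05)) = -1.59331e-11.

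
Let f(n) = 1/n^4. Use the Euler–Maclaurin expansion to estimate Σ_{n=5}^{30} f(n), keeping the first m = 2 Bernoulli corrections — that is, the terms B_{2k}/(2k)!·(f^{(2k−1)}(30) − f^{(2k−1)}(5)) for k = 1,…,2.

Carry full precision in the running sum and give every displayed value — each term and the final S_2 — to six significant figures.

S_2 ≈ 0.00355946

The integral term ∫_5^30 1/x^4 dx = 0.00265432.
Endpoint term: (f(5) + f(30))/2 = (0.00160000 + 1.23457e-06)/2 = 0.000800617.
Running total after boundary: 0.00345494.
k=1: B_{2}/(2)! × [f^{(1)}(30) − f^{(1)}(5)] = 1/12 × (-1.64609e-07 − (-0.00128000)) = 0.000106653.
Partial sum through k=1: 0.00356159.
k=2: B_{4}/(4)! × [f^{(3)}(30) − f^{(3)}(5)] = −1/720 × (-5.48697e-09 − (-0.00153600)) = -2.13333e-06.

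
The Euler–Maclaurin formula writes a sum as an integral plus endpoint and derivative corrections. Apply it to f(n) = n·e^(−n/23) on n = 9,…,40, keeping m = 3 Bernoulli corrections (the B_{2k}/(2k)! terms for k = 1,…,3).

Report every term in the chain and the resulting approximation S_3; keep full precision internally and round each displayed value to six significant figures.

∫_9^40 x·e^(−x/23) dx evaluates to 243.114.
Endpoint term: (f(9) + f(40))/2 = (6.08557 + 7.02692)/2 = 6.55625.
Running total after boundary: 249.670.
Correction k=1: B_{2}/2! · (f^{(1)}(40) − f^{(1)}(9)) = 1/12 · (-0.129845 − 0.411584) = -0.0451191.
Partial sum through k=1: 249.625.
Correction k=2: B_{4}/4! · (f^{(3)}(40) − f^{(3)}(9)) = −1/720 · (0.000418716 − 0.00333447) = 4.04965e-06.
Partial sum through k=2: 249.625.
Correction k=3: B_{6}/6! · (f^{(5)}(40) − f^{(5)}(9)) = 1/30240 · (2.04704e-06 − 1.11359e-05) = -3.00557e-10.

S_3 ≈ 249.625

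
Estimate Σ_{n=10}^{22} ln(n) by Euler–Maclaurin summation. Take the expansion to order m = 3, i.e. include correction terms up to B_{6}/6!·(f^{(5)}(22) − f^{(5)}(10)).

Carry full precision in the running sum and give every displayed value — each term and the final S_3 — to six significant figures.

Integral: ∫_10^22 ln(x) dx = 32.9771.
½[f(10) + f(22)] = ½[2.30259 + 3.09104] = 2.69681.
Running total after boundary: 35.6739.
Correction k=1: B_{2}/2! · (f^{(1)}(22) − f^{(1)}(10)) = 1/12 · (0.0454545 − 0.100000) = -0.00454545.
Partial sum through k=1: 35.6694.
Correction k=2: B_{4}/4! · (f^{(3)}(22) − f^{(3)}(10)) = −1/720 · (0.000187829 − 0.00200000) = 2.51690e-06.
Partial sum through k=2: 35.6694.
Correction k=3: B_{6}/6! · (f^{(5)}(22) − f^{(5)}(10)) = 1/30240 · (4.65691e-06 − 0.000240000) = -7.78251e-09.

S_3 ≈ 35.6694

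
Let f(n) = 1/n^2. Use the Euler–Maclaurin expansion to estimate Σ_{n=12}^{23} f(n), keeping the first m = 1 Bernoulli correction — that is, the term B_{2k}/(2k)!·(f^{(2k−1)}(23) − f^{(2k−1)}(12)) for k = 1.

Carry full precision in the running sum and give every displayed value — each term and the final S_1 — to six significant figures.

S_1 ≈ 0.0443552

∫_12^23 1/x^2 dx evaluates to 0.0398551.
Boundary: ½(f(12) + f(23)) = ½(0.00694444 + 0.00189036) = 0.00441740.
So far: 0.0442725.
k=1: B_{2}/(2)! × [f^{(1)}(23) − f^{(1)}(12)] = 1/12 × (-0.000164379 − (-0.00115741)) = 8.27524e-05.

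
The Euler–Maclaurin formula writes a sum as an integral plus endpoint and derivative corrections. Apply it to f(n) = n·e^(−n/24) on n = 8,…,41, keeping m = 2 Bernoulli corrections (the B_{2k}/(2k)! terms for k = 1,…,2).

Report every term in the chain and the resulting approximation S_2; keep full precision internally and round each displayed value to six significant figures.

Integral: ∫_8^41 x·e^(−x/24) dx = 267.675.
½[f(8) + f(41)] = ½[5.73225 + 7.42787] = 6.58006.
Integral + boundary = 274.255.
Order-1 term: 1/12 · (-0.128327 − 0.477688) = -0.0505012.
After k=1: 274.204.
Order-2 term: −1/720 · (0.000406264 − 0.00331727) = 4.04307e-06.

S_2 ≈ 274.204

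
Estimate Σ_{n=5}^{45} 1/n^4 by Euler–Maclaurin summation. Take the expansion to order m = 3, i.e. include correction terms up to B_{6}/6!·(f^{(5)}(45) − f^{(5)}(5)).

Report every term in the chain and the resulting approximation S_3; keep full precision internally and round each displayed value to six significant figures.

S_3 ≈ 0.00356778

Integral: ∫_5^45 1/x^4 dx = 0.00266301.
½[f(5) + f(45)] = ½[0.00160000 + 2.43865e-07] = 0.000800122.
Running total after boundary: 0.00346313.
Order-1 term: 1/12 · (-2.16769e-08 − (-0.00128000)) = 0.000106665.
Running total after k=1: 0.00356980.
Order-2 term: −1/720 · (-3.21139e-10 − (-0.00153600)) = -2.13333e-06.
Running total after k=2: 0.00356766.
Order-3 term: 1/30240 · (-8.88089e-12 − (-0.00344064)) = 1.13778e-07.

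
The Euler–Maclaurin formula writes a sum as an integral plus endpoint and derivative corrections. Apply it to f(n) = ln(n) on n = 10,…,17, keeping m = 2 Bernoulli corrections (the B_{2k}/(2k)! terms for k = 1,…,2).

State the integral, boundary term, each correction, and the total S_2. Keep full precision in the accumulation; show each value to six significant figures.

The integral term ∫_10^17 ln(x) dx = 18.1388.
Endpoint term: (f(10) + f(17))/2 = (2.30259 + 2.83321)/2 = 2.56790.
Running total after boundary: 20.7067.
Correction k=1: B_{2}/2! · (f^{(1)}(17) − f^{(1)}(10)) = 1/12 · (0.0588235 − 0.100000) = -0.00343137.
Partial sum through k=1: 20.7032.
Correction k=2: B_{4}/4! · (f^{(3)}(17) − f^{(3)}(10)) = −1/720 · (0.000407083 − 0.00200000) = 2.21238e-06.

S_2 ≈ 20.7032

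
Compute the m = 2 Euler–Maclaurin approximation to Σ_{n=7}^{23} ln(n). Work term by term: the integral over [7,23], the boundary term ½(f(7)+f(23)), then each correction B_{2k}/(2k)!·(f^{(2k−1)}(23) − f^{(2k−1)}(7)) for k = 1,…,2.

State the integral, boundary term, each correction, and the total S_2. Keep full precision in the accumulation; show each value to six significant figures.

S_2 ≈ 45.0274

The integral term ∫_7^23 ln(x) dx = 42.4950.
Boundary: ½(f(7) + f(23)) = ½(1.94591 + 3.13549) = 2.54070.
Running total after boundary: 45.0357.
k=1: B_{2}/(2)! × [f^{(1)}(23) − f^{(1)}(7)] = 1/12 × (0.0434783 − 0.142857) = -0.00828157.
Partial sum through k=1: 45.0274.
k=2: B_{4}/(4)! × [f^{(3)}(23) − f^{(3)}(7)] = −1/720 × (0.000164379 − 0.00583090) = 7.87017e-06.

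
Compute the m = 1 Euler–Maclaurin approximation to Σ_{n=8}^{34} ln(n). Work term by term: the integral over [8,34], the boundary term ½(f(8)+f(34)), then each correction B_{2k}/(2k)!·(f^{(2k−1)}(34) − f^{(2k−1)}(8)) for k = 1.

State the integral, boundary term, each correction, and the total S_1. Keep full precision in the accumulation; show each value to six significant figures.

S_1 ≈ 80.0557

∫_8^34 ln(x) dx evaluates to 77.2607.
Boundary: ½(f(8) + f(34)) = ½(2.07944 + 3.52636) = 2.80290.
So far: 80.0636.
Correction k=1: B_{2}/2! · (f^{(1)}(34) − f^{(1)}(8)) = 1/12 · (0.0294118 − 0.125000) = -0.00796569.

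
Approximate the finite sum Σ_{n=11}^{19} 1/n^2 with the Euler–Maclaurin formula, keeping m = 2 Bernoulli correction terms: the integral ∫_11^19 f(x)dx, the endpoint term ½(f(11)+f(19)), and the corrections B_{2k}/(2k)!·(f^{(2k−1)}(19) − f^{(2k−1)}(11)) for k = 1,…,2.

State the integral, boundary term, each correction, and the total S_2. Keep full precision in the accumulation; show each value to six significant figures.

∫_11^19 1/x^2 dx evaluates to 0.0382775.
Boundary: ½(f(11) + f(19)) = ½(0.00826446 + 0.00277008) = 0.00551727.
Running total after boundary: 0.0437948.
Order-1 term: 1/12 · (-0.000291588 − (-0.00150263)) = 0.000100920.
After k=1: 0.0438957.
Order-2 term: −1/720 · (-9.69267e-06 − (-0.000149021)) = -1.93512e-07.

S_2 ≈ 0.0438955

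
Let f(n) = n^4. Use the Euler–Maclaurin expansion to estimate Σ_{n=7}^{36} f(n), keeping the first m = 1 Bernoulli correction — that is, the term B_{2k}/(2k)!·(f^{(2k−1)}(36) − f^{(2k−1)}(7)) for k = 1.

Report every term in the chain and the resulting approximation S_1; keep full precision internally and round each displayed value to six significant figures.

Integral: ∫_7^36 x^4 dx = 1.20899e+07.
½[f(7) + f(36)] = ½[2401.00 + 1.67962e+06] = 841008.
So far: 1.29309e+07.
k=1: B_{2}/(2)! × [f^{(1)}(36) − f^{(1)}(7)] = 1/12 × (186624 − 1372.00) = 15437.7.

S_1 ≈ 1.29463e+07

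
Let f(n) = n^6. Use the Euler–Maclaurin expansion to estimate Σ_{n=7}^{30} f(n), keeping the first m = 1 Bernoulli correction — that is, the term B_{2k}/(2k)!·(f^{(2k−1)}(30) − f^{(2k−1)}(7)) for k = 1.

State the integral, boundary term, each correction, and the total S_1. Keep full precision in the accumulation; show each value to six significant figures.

Integral: ∫_7^30 x^6 dx = 3.12417e+09.
Endpoint term: (f(7) + f(30))/2 = (117649 + 7.29000e+08)/2 = 3.64559e+08.
Running total after boundary: 3.48873e+09.
k=1: B_{2}/(2)! × [f^{(1)}(30) − f^{(1)}(7)] = 1/12 × (1.45800e+08 − 100842) = 1.21416e+07.

S_1 ≈ 3.50087e+09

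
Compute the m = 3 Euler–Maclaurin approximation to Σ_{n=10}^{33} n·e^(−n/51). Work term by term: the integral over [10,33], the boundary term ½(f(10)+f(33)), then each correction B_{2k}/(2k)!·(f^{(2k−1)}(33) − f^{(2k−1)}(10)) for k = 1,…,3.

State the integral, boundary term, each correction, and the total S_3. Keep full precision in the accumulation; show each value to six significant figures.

Integral: ∫_10^33 x·e^(−x/51) dx = 314.048.
Boundary: ½(f(10) + f(33)) = ½(8.21948 + 17.2783) = 12.7489.
So far: 326.797.
k=1: B_{2}/(2)! × [f^{(1)}(33) − f^{(1)}(10)] = 1/12 × (0.184794 − 0.660782) = -0.0396656.
Running total after k=1: 326.757.
k=2: B_{4}/(4)! × [f^{(3)}(33) − f^{(3)}(10)] = −1/720 × (0.000473649 − 0.000886073) = 5.72812e-07.
Running total after k=2: 326.757.
k=3: B_{6}/(6)! × [f^{(5)}(33) − f^{(5)}(10)] = 1/30240 × (3.36890e-07 − 5.83659e-07) = -8.16036e-12.

S_3 ≈ 326.757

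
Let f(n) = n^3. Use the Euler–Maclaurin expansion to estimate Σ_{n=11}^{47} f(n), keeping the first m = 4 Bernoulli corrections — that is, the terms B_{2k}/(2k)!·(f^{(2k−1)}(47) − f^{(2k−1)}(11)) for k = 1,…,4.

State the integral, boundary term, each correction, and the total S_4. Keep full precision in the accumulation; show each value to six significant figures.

Integral: ∫_11^47 x^3 dx = 1.21626e+06.
Boundary: ½(f(11) + f(47)) = ½(1331.00 + 103823) = 52577.0.
Integral + boundary = 1.26884e+06.
k=1: B_{2}/(2)! × [f^{(1)}(47) − f^{(1)}(11)] = 1/12 × (6627.00 − 363.000) = 522.000.
After k=1: 1.26936e+06.
k=2: B_{4}/(4)! × [f^{(3)}(47) − f^{(3)}(11)] = −1/720 × (6.00000 − 6.00000) = 0.00000.
After k=2: 1.26936e+06.
k=3: B_{6}/(6)! × [f^{(5)}(47) − f^{(5)}(11)] = 1/30240 × (0.00000 − 0.00000) = 0.00000.
After k=3: 1.26936e+06.
k=4: B_{8}/(8)! × [f^{(7)}(47) − f^{(7)}(11)] = −1/1209600 × (0.00000 − 0.00000) = 0.00000.

S_4 ≈ 1.26936e+06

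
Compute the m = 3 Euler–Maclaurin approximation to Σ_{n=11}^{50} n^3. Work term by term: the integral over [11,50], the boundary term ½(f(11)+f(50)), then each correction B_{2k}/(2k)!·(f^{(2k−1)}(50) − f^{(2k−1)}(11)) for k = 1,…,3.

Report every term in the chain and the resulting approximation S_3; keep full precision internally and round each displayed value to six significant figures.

The integral term ∫_11^50 x^3 dx = 1.55884e+06.
Boundary: ½(f(11) + f(50)) = ½(1331.00 + 125000) = 63165.5.
Running total after boundary: 1.62201e+06.
Correction k=1: B_{2}/2! · (f^{(1)}(50) − f^{(1)}(11)) = 1/12 · (7500.00 − 363.000) = 594.750.
After k=1: 1.62260e+06.
Correction k=2: B_{4}/4! · (f^{(3)}(50) − f^{(3)}(11)) = −1/720 · (6.00000 − 6.00000) = 0.00000.
After k=2: 1.62260e+06.
Correction k=3: B_{6}/6! · (f^{(5)}(50) − f^{(5)}(11)) = 1/30240 · (0.00000 − 0.00000) = 0.00000.

S_3 ≈ 1.62260e+06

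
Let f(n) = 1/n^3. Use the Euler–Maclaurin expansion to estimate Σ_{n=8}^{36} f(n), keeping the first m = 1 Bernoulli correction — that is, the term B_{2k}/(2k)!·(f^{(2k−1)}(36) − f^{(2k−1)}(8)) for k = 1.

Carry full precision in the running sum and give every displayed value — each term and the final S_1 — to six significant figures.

S_1 ≈ 0.00847486

The integral term ∫_8^36 1/x^3 dx = 0.00742670.
Endpoint term: (f(8) + f(36))/2 = (0.00195312 + 2.14335e-05)/2 = 0.000987279.
Running total after boundary: 0.00841398.
k=1: B_{2}/(2)! × [f^{(1)}(36) − f^{(1)}(8)] = 1/12 × (-1.78612e-06 − (-0.000732422)) = 6.08863e-05.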